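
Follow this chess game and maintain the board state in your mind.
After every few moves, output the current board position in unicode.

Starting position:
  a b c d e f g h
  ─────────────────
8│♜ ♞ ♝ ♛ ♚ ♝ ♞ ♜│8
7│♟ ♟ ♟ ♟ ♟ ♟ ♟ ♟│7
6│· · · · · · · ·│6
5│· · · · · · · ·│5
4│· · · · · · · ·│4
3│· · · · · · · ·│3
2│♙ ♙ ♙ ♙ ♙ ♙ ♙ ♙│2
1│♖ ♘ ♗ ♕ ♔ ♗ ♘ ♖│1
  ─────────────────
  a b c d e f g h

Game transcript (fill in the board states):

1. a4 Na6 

  a b c d e f g h
  ─────────────────
8│♜ · ♝ ♛ ♚ ♝ ♞ ♜│8
7│♟ ♟ ♟ ♟ ♟ ♟ ♟ ♟│7
6│♞ · · · · · · ·│6
5│· · · · · · · ·│5
4│♙ · · · · · · ·│4
3│· · · · · · · ·│3
2│· ♙ ♙ ♙ ♙ ♙ ♙ ♙│2
1│♖ ♘ ♗ ♕ ♔ ♗ ♘ ♖│1
  ─────────────────
  a b c d e f g h

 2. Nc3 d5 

  a b c d e f g h
  ─────────────────
8│♜ · ♝ ♛ ♚ ♝ ♞ ♜│8
7│♟ ♟ ♟ · ♟ ♟ ♟ ♟│7
6│♞ · · · · · · ·│6
5│· · · ♟ · · · ·│5
4│♙ · · · · · · ·│4
3│· · ♘ · · · · ·│3
2│· ♙ ♙ ♙ ♙ ♙ ♙ ♙│2
1│♖ · ♗ ♕ ♔ ♗ ♘ ♖│1
  ─────────────────
  a b c d e f g h

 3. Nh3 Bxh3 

  a b c d e f g h
  ─────────────────
8│♜ · · ♛ ♚ ♝ ♞ ♜│8
7│♟ ♟ ♟ · ♟ ♟ ♟ ♟│7
6│♞ · · · · · · ·│6
5│· · · ♟ · · · ·│5
4│♙ · · · · · · ·│4
3│· · ♘ · · · · ♝│3
2│· ♙ ♙ ♙ ♙ ♙ ♙ ♙│2
1│♖ · ♗ ♕ ♔ ♗ · ♖│1
  ─────────────────
  a b c d e f g h

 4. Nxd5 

  a b c d e f g h
  ─────────────────
8│♜ · · ♛ ♚ ♝ ♞ ♜│8
7│♟ ♟ ♟ · ♟ ♟ ♟ ♟│7
6│♞ · · · · · · ·│6
5│· · · ♘ · · · ·│5
4│♙ · · · · · · ·│4
3│· · · · · · · ♝│3
2│· ♙ ♙ ♙ ♙ ♙ ♙ ♙│2
1│♖ · ♗ ♕ ♔ ♗ · ♖│1
  ─────────────────
  a b c d e f g h


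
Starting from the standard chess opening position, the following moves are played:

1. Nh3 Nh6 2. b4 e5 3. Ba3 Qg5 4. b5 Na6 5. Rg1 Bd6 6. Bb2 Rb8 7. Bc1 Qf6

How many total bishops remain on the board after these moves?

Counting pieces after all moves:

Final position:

  a b c d e f g h
  ─────────────────
8│· ♜ ♝ · ♚ · · ♜│8
7│♟ ♟ ♟ ♟ · ♟ ♟ ♟│7
6│♞ · · ♝ · ♛ · ♞│6
5│· ♙ · · ♟ · · ·│5
4│· · · · · · · ·│4
3│· · · · · · · ♘│3
2│♙ · ♙ ♙ ♙ ♙ ♙ ♙│2
1│♖ ♘ ♗ ♕ ♔ ♗ ♖ ·│1
  ─────────────────
  a b c d e f g h


4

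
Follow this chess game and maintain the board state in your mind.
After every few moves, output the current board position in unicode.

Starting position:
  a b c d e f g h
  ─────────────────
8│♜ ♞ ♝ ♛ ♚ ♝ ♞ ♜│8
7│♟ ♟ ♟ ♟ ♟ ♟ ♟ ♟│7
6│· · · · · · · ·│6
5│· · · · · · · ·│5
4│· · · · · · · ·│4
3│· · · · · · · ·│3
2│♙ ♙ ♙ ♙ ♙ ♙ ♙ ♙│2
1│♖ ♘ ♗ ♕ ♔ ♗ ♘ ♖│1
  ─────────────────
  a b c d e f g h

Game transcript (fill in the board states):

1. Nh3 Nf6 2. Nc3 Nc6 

  a b c d e f g h
  ─────────────────
8│♜ · ♝ ♛ ♚ ♝ · ♜│8
7│♟ ♟ ♟ ♟ ♟ ♟ ♟ ♟│7
6│· · ♞ · · ♞ · ·│6
5│· · · · · · · ·│5
4│· · · · · · · ·│4
3│· · ♘ · · · · ♘│3
2│♙ ♙ ♙ ♙ ♙ ♙ ♙ ♙│2
1│♖ · ♗ ♕ ♔ ♗ · ♖│1
  ─────────────────
  a b c d e f g h

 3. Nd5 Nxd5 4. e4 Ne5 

  a b c d e f g h
  ─────────────────
8│♜ · ♝ ♛ ♚ ♝ · ♜│8
7│♟ ♟ ♟ ♟ ♟ ♟ ♟ ♟│7
6│· · · · · · · ·│6
5│· · · ♞ ♞ · · ·│5
4│· · · · ♙ · · ·│4
3│· · · · · · · ♘│3
2│♙ ♙ ♙ ♙ · ♙ ♙ ♙│2
1│♖ · ♗ ♕ ♔ ♗ · ♖│1
  ─────────────────
  a b c d e f g h

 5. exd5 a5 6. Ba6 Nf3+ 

  a b c d e f g h
  ─────────────────
8│♜ · ♝ ♛ ♚ ♝ · ♜│8
7│· ♟ ♟ ♟ ♟ ♟ ♟ ♟│7
6│♗ · · · · · · ·│6
5│♟ · · ♙ · · · ·│5
4│· · · · · · · ·│4
3│· · · · · ♞ · ♘│3
2│♙ ♙ ♙ ♙ · ♙ ♙ ♙│2
1│♖ · ♗ ♕ ♔ · · ♖│1
  ─────────────────
  a b c d e f g h

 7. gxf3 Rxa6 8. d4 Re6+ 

  a b c d e f g h
  ─────────────────
8│· · ♝ ♛ ♚ ♝ · ♜│8
7│· ♟ ♟ ♟ ♟ ♟ ♟ ♟│7
6│· · · · ♜ · · ·│6
5│♟ · · ♙ · · · ·│5
4│· · · ♙ · · · ·│4
3│· · · · · ♙ · ♘│3
2│♙ ♙ ♙ · · ♙ · ♙│2
1│♖ · ♗ ♕ ♔ · · ♖│1
  ─────────────────
  a b c d e f g h

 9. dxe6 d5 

  a b c d e f g h
  ─────────────────
8│· · ♝ ♛ ♚ ♝ · ♜│8
7│· ♟ ♟ · ♟ ♟ ♟ ♟│7
6│· · · · ♙ · · ·│6
5│♟ · · ♟ · · · ·│5
4│· · · ♙ · · · ·│4
3│· · · · · ♙ · ♘│3
2│♙ ♙ ♙ · · ♙ · ♙│2
1│♖ · ♗ ♕ ♔ · · ♖│1
  ─────────────────
  a b c d e f g h


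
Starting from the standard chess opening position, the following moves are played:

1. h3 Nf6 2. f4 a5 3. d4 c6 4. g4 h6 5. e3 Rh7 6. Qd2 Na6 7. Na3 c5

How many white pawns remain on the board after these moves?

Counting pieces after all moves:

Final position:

  a b c d e f g h
  ─────────────────
8│♜ · ♝ ♛ ♚ ♝ · ·│8
7│· ♟ · ♟ ♟ ♟ ♟ ♜│7
6│♞ · · · · ♞ · ♟│6
5│♟ · ♟ · · · · ·│5
4│· · · ♙ · ♙ ♙ ·│4
3│♘ · · · ♙ · · ♙│3
2│♙ ♙ ♙ ♕ · · · ·│2
1│♖ · ♗ · ♔ ♗ ♘ ♖│1
  ─────────────────
  a b c d e f g h


8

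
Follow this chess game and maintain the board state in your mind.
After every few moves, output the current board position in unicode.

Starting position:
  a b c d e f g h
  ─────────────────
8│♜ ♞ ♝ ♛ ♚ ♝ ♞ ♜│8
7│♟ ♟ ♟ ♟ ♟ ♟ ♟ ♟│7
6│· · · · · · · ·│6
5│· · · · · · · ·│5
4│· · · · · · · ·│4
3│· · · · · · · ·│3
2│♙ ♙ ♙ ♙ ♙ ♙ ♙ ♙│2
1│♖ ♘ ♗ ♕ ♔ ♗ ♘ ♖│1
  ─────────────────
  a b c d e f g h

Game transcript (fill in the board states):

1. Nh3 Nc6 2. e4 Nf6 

  a b c d e f g h
  ─────────────────
8│♜ · ♝ ♛ ♚ ♝ · ♜│8
7│♟ ♟ ♟ ♟ ♟ ♟ ♟ ♟│7
6│· · ♞ · · ♞ · ·│6
5│· · · · · · · ·│5
4│· · · · ♙ · · ·│4
3│· · · · · · · ♘│3
2│♙ ♙ ♙ ♙ · ♙ ♙ ♙│2
1│♖ ♘ ♗ ♕ ♔ ♗ · ♖│1
  ─────────────────
  a b c d e f g h

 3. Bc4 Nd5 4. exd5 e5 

  a b c d e f g h
  ─────────────────
8│♜ · ♝ ♛ ♚ ♝ · ♜│8
7│♟ ♟ ♟ ♟ · ♟ ♟ ♟│7
6│· · ♞ · · · · ·│6
5│· · · ♙ ♟ · · ·│5
4│· · ♗ · · · · ·│4
3│· · · · · · · ♘│3
2│♙ ♙ ♙ ♙ · ♙ ♙ ♙│2
1│♖ ♘ ♗ ♕ ♔ · · ♖│1
  ─────────────────
  a b c d e f g h

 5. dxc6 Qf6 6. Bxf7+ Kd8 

  a b c d e f g h
  ─────────────────
8│♜ · ♝ ♚ · ♝ · ♜│8
7│♟ ♟ ♟ ♟ · ♗ ♟ ♟│7
6│· · ♙ · · ♛ · ·│6
5│· · · · ♟ · · ·│5
4│· · · · · · · ·│4
3│· · · · · · · ♘│3
2│♙ ♙ ♙ ♙ · ♙ ♙ ♙│2
1│♖ ♘ ♗ ♕ ♔ · · ♖│1
  ─────────────────
  a b c d e f g h

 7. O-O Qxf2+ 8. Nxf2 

  a b c d e f g h
  ─────────────────
8│♜ · ♝ ♚ · ♝ · ♜│8
7│♟ ♟ ♟ ♟ · ♗ ♟ ♟│7
6│· · ♙ · · · · ·│6
5│· · · · ♟ · · ·│5
4│· · · · · · · ·│4
3│· · · · · · · ·│3
2│♙ ♙ ♙ ♙ · ♘ ♙ ♙│2
1│♖ ♘ ♗ ♕ · ♖ ♔ ·│1
  ─────────────────
  a b c d e f g h


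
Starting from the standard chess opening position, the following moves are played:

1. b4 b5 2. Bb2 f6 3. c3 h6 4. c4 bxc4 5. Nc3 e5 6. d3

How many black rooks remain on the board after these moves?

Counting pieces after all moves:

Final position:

  a b c d e f g h
  ─────────────────
8│♜ ♞ ♝ ♛ ♚ ♝ ♞ ♜│8
7│♟ · ♟ ♟ · · ♟ ·│7
6│· · · · · ♟ · ♟│6
5│· · · · ♟ · · ·│5
4│· ♙ ♟ · · · · ·│4
3│· · ♘ ♙ · · · ·│3
2│♙ ♗ · · ♙ ♙ ♙ ♙│2
1│♖ · · ♕ ♔ ♗ ♘ ♖│1
  ─────────────────
  a b c d e f g h


2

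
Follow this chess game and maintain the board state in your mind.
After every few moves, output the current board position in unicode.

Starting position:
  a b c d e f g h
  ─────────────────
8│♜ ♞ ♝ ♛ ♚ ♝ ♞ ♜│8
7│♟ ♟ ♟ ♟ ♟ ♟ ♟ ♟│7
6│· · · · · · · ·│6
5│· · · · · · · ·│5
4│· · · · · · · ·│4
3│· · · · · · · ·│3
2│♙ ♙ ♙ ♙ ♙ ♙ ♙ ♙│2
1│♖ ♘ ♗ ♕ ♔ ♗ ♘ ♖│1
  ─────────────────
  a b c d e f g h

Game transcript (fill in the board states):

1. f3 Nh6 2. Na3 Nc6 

  a b c d e f g h
  ─────────────────
8│♜ · ♝ ♛ ♚ ♝ · ♜│8
7│♟ ♟ ♟ ♟ ♟ ♟ ♟ ♟│7
6│· · ♞ · · · · ♞│6
5│· · · · · · · ·│5
4│· · · · · · · ·│4
3│♘ · · · · ♙ · ·│3
2│♙ ♙ ♙ ♙ ♙ · ♙ ♙│2
1│♖ · ♗ ♕ ♔ ♗ ♘ ♖│1
  ─────────────────
  a b c d e f g h

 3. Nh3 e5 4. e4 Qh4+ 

  a b c d e f g h
  ─────────────────
8│♜ · ♝ · ♚ ♝ · ♜│8
7│♟ ♟ ♟ ♟ · ♟ ♟ ♟│7
6│· · ♞ · · · · ♞│6
5│· · · · ♟ · · ·│5
4│· · · · ♙ · · ♛│4
3│♘ · · · · ♙ · ♘│3
2│♙ ♙ ♙ ♙ · · ♙ ♙│2
1│♖ · ♗ ♕ ♔ ♗ · ♖│1
  ─────────────────
  a b c d e f g h

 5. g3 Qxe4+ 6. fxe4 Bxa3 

  a b c d e f g h
  ─────────────────
8│♜ · ♝ · ♚ · · ♜│8
7│♟ ♟ ♟ ♟ · ♟ ♟ ♟│7
6│· · ♞ · · · · ♞│6
5│· · · · ♟ · · ·│5
4│· · · · ♙ · · ·│4
3│♝ · · · · · ♙ ♘│3
2│♙ ♙ ♙ ♙ · · · ♙│2
1│♖ · ♗ ♕ ♔ ♗ · ♖│1
  ─────────────────
  a b c d e f g h

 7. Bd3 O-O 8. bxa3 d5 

  a b c d e f g h
  ─────────────────
8│♜ · ♝ · · ♜ ♚ ·│8
7│♟ ♟ ♟ · · ♟ ♟ ♟│7
6│· · ♞ · · · · ♞│6
5│· · · ♟ ♟ · · ·│5
4│· · · · ♙ · · ·│4
3│♙ · · ♗ · · ♙ ♘│3
2│♙ · ♙ ♙ · · · ♙│2
1│♖ · ♗ ♕ ♔ · · ♖│1
  ─────────────────
  a b c d e f g h

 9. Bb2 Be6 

  a b c d e f g h
  ─────────────────
8│♜ · · · · ♜ ♚ ·│8
7│♟ ♟ ♟ · · ♟ ♟ ♟│7
6│· · ♞ · ♝ · · ♞│6
5│· · · ♟ ♟ · · ·│5
4│· · · · ♙ · · ·│4
3│♙ · · ♗ · · ♙ ♘│3
2│♙ ♗ ♙ ♙ · · · ♙│2
1│♖ · · ♕ ♔ · · ♖│1
  ─────────────────
  a b c d e f g h


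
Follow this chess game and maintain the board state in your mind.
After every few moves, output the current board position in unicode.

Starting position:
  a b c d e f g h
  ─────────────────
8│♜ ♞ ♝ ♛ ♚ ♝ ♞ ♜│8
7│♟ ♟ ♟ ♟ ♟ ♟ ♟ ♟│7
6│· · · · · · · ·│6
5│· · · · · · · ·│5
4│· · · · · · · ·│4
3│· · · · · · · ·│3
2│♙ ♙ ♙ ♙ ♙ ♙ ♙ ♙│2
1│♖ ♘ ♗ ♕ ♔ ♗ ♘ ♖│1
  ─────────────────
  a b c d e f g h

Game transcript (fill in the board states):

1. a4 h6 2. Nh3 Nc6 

  a b c d e f g h
  ─────────────────
8│♜ · ♝ ♛ ♚ ♝ ♞ ♜│8
7│♟ ♟ ♟ ♟ ♟ ♟ ♟ ·│7
6│· · ♞ · · · · ♟│6
5│· · · · · · · ·│5
4│♙ · · · · · · ·│4
3│· · · · · · · ♘│3
2│· ♙ ♙ ♙ ♙ ♙ ♙ ♙│2
1│♖ ♘ ♗ ♕ ♔ ♗ · ♖│1
  ─────────────────
  a b c d e f g h

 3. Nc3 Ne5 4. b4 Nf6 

  a b c d e f g h
  ─────────────────
8│♜ · ♝ ♛ ♚ ♝ · ♜│8
7│♟ ♟ ♟ ♟ ♟ ♟ ♟ ·│7
6│· · · · · ♞ · ♟│6
5│· · · · ♞ · · ·│5
4│♙ ♙ · · · · · ·│4
3│· · ♘ · · · · ♘│3
2│· · ♙ ♙ ♙ ♙ ♙ ♙│2
1│♖ · ♗ ♕ ♔ ♗ · ♖│1
  ─────────────────
  a b c d e f g h

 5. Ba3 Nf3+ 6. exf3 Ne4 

  a b c d e f g h
  ─────────────────
8│♜ · ♝ ♛ ♚ ♝ · ♜│8
7│♟ ♟ ♟ ♟ ♟ ♟ ♟ ·│7
6│· · · · · · · ♟│6
5│· · · · · · · ·│5
4│♙ ♙ · · ♞ · · ·│4
3│♗ · ♘ · · ♙ · ♘│3
2│· · ♙ ♙ · ♙ ♙ ♙│2
1│♖ · · ♕ ♔ ♗ · ♖│1
  ─────────────────
  a b c d e f g h

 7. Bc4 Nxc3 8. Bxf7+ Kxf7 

  a b c d e f g h
  ─────────────────
8│♜ · ♝ ♛ · ♝ · ♜│8
7│♟ ♟ ♟ ♟ ♟ ♚ ♟ ·│7
6│· · · · · · · ♟│6
5│· · · · · · · ·│5
4│♙ ♙ · · · · · ·│4
3│♗ · ♞ · · ♙ · ♘│3
2│· · ♙ ♙ · ♙ ♙ ♙│2
1│♖ · · ♕ ♔ · · ♖│1
  ─────────────────
  a b c d e f g h

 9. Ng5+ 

  a b c d e f g h
  ─────────────────
8│♜ · ♝ ♛ · ♝ · ♜│8
7│♟ ♟ ♟ ♟ ♟ ♚ ♟ ·│7
6│· · · · · · · ♟│6
5│· · · · · · ♘ ·│5
4│♙ ♙ · · · · · ·│4
3│♗ · ♞ · · ♙ · ·│3
2│· · ♙ ♙ · ♙ ♙ ♙│2
1│♖ · · ♕ ♔ · · ♖│1
  ─────────────────
  a b c d e f g h


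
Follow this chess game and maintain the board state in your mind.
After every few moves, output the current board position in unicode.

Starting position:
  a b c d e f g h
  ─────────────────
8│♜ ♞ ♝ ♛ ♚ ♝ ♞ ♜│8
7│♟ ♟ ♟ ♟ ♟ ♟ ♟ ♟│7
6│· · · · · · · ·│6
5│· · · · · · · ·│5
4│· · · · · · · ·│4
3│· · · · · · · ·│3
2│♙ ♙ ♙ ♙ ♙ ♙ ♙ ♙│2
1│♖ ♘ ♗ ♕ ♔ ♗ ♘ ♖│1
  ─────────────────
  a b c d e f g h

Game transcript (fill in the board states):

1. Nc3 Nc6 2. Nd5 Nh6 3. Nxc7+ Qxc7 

  a b c d e f g h
  ─────────────────
8│♜ · ♝ · ♚ ♝ · ♜│8
7│♟ ♟ ♛ ♟ ♟ ♟ ♟ ♟│7
6│· · ♞ · · · · ♞│6
5│· · · · · · · ·│5
4│· · · · · · · ·│4
3│· · · · · · · ·│3
2│♙ ♙ ♙ ♙ ♙ ♙ ♙ ♙│2
1│♖ · ♗ ♕ ♔ ♗ ♘ ♖│1
  ─────────────────
  a b c d e f g h

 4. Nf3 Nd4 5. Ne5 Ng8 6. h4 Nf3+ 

  a b c d e f g h
  ─────────────────
8│♜ · ♝ · ♚ ♝ ♞ ♜│8
7│♟ ♟ ♛ ♟ ♟ ♟ ♟ ♟│7
6│· · · · · · · ·│6
5│· · · · ♘ · · ·│5
4│· · · · · · · ♙│4
3│· · · · · ♞ · ·│3
2│♙ ♙ ♙ ♙ ♙ ♙ ♙ ·│2
1│♖ · ♗ ♕ ♔ ♗ · ♖│1
  ─────────────────
  a b c d e f g h

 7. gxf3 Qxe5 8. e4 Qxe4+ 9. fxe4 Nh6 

  a b c d e f g h
  ─────────────────
8│♜ · ♝ · ♚ ♝ · ♜│8
7│♟ ♟ · ♟ ♟ ♟ ♟ ♟│7
6│· · · · · · · ♞│6
5│· · · · · · · ·│5
4│· · · · ♙ · · ♙│4
3│· · · · · · · ·│3
2│♙ ♙ ♙ ♙ · ♙ · ·│2
1│♖ · ♗ ♕ ♔ ♗ · ♖│1
  ─────────────────
  a b c d e f g h

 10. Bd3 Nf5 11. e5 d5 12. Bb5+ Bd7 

  a b c d e f g h
  ─────────────────
8│♜ · · · ♚ ♝ · ♜│8
7│♟ ♟ · ♝ ♟ ♟ ♟ ♟│7
6│· · · · · · · ·│6
5│· ♗ · ♟ ♙ ♞ · ·│5
4│· · · · · · · ♙│4
3│· · · · · · · ·│3
2│♙ ♙ ♙ ♙ · ♙ · ·│2
1│♖ · ♗ ♕ ♔ · · ♖│1
  ─────────────────
  a b c d e f g h

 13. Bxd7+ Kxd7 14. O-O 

  a b c d e f g h
  ─────────────────
8│♜ · · · · ♝ · ♜│8
7│♟ ♟ · ♚ ♟ ♟ ♟ ♟│7
6│· · · · · · · ·│6
5│· · · ♟ ♙ ♞ · ·│5
4│· · · · · · · ♙│4
3│· · · · · · · ·│3
2│♙ ♙ ♙ ♙ · ♙ · ·│2
1│♖ · ♗ ♕ · ♖ ♔ ·│1
  ─────────────────
  a b c d e f g h


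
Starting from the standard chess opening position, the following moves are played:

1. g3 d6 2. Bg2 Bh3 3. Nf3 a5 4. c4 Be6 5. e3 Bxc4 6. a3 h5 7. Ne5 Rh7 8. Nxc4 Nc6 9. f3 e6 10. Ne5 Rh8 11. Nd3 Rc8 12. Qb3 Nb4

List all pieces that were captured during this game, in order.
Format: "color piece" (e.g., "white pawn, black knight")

Tracking captures:
  Bxc4: captured white pawn
  Nxc4: captured black bishop

white pawn, black bishop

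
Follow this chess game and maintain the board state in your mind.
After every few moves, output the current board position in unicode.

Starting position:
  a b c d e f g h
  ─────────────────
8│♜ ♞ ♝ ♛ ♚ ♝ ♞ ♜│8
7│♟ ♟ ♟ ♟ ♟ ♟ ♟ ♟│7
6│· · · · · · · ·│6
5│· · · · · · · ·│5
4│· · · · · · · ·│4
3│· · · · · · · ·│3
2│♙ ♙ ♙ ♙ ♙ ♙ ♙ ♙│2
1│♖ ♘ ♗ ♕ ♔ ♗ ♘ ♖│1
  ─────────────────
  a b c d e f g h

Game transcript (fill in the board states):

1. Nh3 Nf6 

  a b c d e f g h
  ─────────────────
8│♜ ♞ ♝ ♛ ♚ ♝ · ♜│8
7│♟ ♟ ♟ ♟ ♟ ♟ ♟ ♟│7
6│· · · · · ♞ · ·│6
5│· · · · · · · ·│5
4│· · · · · · · ·│4
3│· · · · · · · ♘│3
2│♙ ♙ ♙ ♙ ♙ ♙ ♙ ♙│2
1│♖ ♘ ♗ ♕ ♔ ♗ · ♖│1
  ─────────────────
  a b c d e f g h

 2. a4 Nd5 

  a b c d e f g h
  ─────────────────
8│♜ ♞ ♝ ♛ ♚ ♝ · ♜│8
7│♟ ♟ ♟ ♟ ♟ ♟ ♟ ♟│7
6│· · · · · · · ·│6
5│· · · ♞ · · · ·│5
4│♙ · · · · · · ·│4
3│· · · · · · · ♘│3
2│· ♙ ♙ ♙ ♙ ♙ ♙ ♙│2
1│♖ ♘ ♗ ♕ ♔ ♗ · ♖│1
  ─────────────────
  a b c d e f g h

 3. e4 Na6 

  a b c d e f g h
  ─────────────────
8│♜ · ♝ ♛ ♚ ♝ · ♜│8
7│♟ ♟ ♟ ♟ ♟ ♟ ♟ ♟│7
6│♞ · · · · · · ·│6
5│· · · ♞ · · · ·│5
4│♙ · · · ♙ · · ·│4
3│· · · · · · · ♘│3
2│· ♙ ♙ ♙ · ♙ ♙ ♙│2
1│♖ ♘ ♗ ♕ ♔ ♗ · ♖│1
  ─────────────────
  a b c d e f g h

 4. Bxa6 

  a b c d e f g h
  ─────────────────
8│♜ · ♝ ♛ ♚ ♝ · ♜│8
7│♟ ♟ ♟ ♟ ♟ ♟ ♟ ♟│7
6│♗ · · · · · · ·│6
5│· · · ♞ · · · ·│5
4│♙ · · · ♙ · · ·│4
3│· · · · · · · ♘│3
2│· ♙ ♙ ♙ · ♙ ♙ ♙│2
1│♖ ♘ ♗ ♕ ♔ · · ♖│1
  ─────────────────
  a b c d e f g h


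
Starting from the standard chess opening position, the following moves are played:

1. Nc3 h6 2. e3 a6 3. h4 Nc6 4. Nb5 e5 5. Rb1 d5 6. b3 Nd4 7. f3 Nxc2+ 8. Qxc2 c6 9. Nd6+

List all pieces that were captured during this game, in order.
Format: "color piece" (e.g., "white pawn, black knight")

Tracking captures:
  Nxc2+: captured white pawn
  Qxc2: captured black knight

white pawn, black knight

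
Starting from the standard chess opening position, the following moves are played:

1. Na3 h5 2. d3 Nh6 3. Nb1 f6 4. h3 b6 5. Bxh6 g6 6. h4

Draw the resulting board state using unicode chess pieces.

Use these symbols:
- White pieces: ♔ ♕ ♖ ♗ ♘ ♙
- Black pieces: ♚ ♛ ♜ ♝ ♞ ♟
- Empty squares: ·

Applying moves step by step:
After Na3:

♜ ♞ ♝ ♛ ♚ ♝ ♞ ♜
♟ ♟ ♟ ♟ ♟ ♟ ♟ ♟
· · · · · · · ·
· · · · · · · ·
· · · · · · · ·
♘ · · · · · · ·
♙ ♙ ♙ ♙ ♙ ♙ ♙ ♙
♖ · ♗ ♕ ♔ ♗ ♘ ♖


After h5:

♜ ♞ ♝ ♛ ♚ ♝ ♞ ♜
♟ ♟ ♟ ♟ ♟ ♟ ♟ ·
· · · · · · · ·
· · · · · · · ♟
· · · · · · · ·
♘ · · · · · · ·
♙ ♙ ♙ ♙ ♙ ♙ ♙ ♙
♖ · ♗ ♕ ♔ ♗ ♘ ♖


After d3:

♜ ♞ ♝ ♛ ♚ ♝ ♞ ♜
♟ ♟ ♟ ♟ ♟ ♟ ♟ ·
· · · · · · · ·
· · · · · · · ♟
· · · · · · · ·
♘ · · ♙ · · · ·
♙ ♙ ♙ · ♙ ♙ ♙ ♙
♖ · ♗ ♕ ♔ ♗ ♘ ♖


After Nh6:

♜ ♞ ♝ ♛ ♚ ♝ · ♜
♟ ♟ ♟ ♟ ♟ ♟ ♟ ·
· · · · · · · ♞
· · · · · · · ♟
· · · · · · · ·
♘ · · ♙ · · · ·
♙ ♙ ♙ · ♙ ♙ ♙ ♙
♖ · ♗ ♕ ♔ ♗ ♘ ♖


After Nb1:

♜ ♞ ♝ ♛ ♚ ♝ · ♜
♟ ♟ ♟ ♟ ♟ ♟ ♟ ·
· · · · · · · ♞
· · · · · · · ♟
· · · · · · · ·
· · · ♙ · · · ·
♙ ♙ ♙ · ♙ ♙ ♙ ♙
♖ ♘ ♗ ♕ ♔ ♗ ♘ ♖


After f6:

♜ ♞ ♝ ♛ ♚ ♝ · ♜
♟ ♟ ♟ ♟ ♟ · ♟ ·
· · · · · ♟ · ♞
· · · · · · · ♟
· · · · · · · ·
· · · ♙ · · · ·
♙ ♙ ♙ · ♙ ♙ ♙ ♙
♖ ♘ ♗ ♕ ♔ ♗ ♘ ♖


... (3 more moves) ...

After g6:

♜ ♞ ♝ ♛ ♚ ♝ · ♜
♟ · ♟ ♟ ♟ · · ·
· ♟ · · · ♟ ♟ ♗
· · · · · · · ♟
· · · · · · · ·
· · · ♙ · · · ♙
♙ ♙ ♙ · ♙ ♙ ♙ ·
♖ ♘ · ♕ ♔ ♗ ♘ ♖


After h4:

♜ ♞ ♝ ♛ ♚ ♝ · ♜
♟ · ♟ ♟ ♟ · · ·
· ♟ · · · ♟ ♟ ♗
· · · · · · · ♟
· · · · · · · ♙
· · · ♙ · · · ·
♙ ♙ ♙ · ♙ ♙ ♙ ·
♖ ♘ · ♕ ♔ ♗ ♘ ♖



  a b c d e f g h
  ─────────────────
8│♜ ♞ ♝ ♛ ♚ ♝ · ♜│8
7│♟ · ♟ ♟ ♟ · · ·│7
6│· ♟ · · · ♟ ♟ ♗│6
5│· · · · · · · ♟│5
4│· · · · · · · ♙│4
3│· · · ♙ · · · ·│3
2│♙ ♙ ♙ · ♙ ♙ ♙ ·│2
1│♖ ♘ · ♕ ♔ ♗ ♘ ♖│1
  ─────────────────
  a b c d e f g h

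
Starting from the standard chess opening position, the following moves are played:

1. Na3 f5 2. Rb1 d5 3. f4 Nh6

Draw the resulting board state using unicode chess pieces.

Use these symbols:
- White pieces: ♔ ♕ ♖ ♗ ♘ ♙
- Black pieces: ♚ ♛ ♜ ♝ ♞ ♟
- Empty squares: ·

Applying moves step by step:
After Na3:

♜ ♞ ♝ ♛ ♚ ♝ ♞ ♜
♟ ♟ ♟ ♟ ♟ ♟ ♟ ♟
· · · · · · · ·
· · · · · · · ·
· · · · · · · ·
♘ · · · · · · ·
♙ ♙ ♙ ♙ ♙ ♙ ♙ ♙
♖ · ♗ ♕ ♔ ♗ ♘ ♖


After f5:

♜ ♞ ♝ ♛ ♚ ♝ ♞ ♜
♟ ♟ ♟ ♟ ♟ · ♟ ♟
· · · · · · · ·
· · · · · ♟ · ·
· · · · · · · ·
♘ · · · · · · ·
♙ ♙ ♙ ♙ ♙ ♙ ♙ ♙
♖ · ♗ ♕ ♔ ♗ ♘ ♖


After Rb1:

♜ ♞ ♝ ♛ ♚ ♝ ♞ ♜
♟ ♟ ♟ ♟ ♟ · ♟ ♟
· · · · · · · ·
· · · · · ♟ · ·
· · · · · · · ·
♘ · · · · · · ·
♙ ♙ ♙ ♙ ♙ ♙ ♙ ♙
· ♖ ♗ ♕ ♔ ♗ ♘ ♖


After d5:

♜ ♞ ♝ ♛ ♚ ♝ ♞ ♜
♟ ♟ ♟ · ♟ · ♟ ♟
· · · · · · · ·
· · · ♟ · ♟ · ·
· · · · · · · ·
♘ · · · · · · ·
♙ ♙ ♙ ♙ ♙ ♙ ♙ ♙
· ♖ ♗ ♕ ♔ ♗ ♘ ♖


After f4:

♜ ♞ ♝ ♛ ♚ ♝ ♞ ♜
♟ ♟ ♟ · ♟ · ♟ ♟
· · · · · · · ·
· · · ♟ · ♟ · ·
· · · · · ♙ · ·
♘ · · · · · · ·
♙ ♙ ♙ ♙ ♙ · ♙ ♙
· ♖ ♗ ♕ ♔ ♗ ♘ ♖


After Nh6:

♜ ♞ ♝ ♛ ♚ ♝ · ♜
♟ ♟ ♟ · ♟ · ♟ ♟
· · · · · · · ♞
· · · ♟ · ♟ · ·
· · · · · ♙ · ·
♘ · · · · · · ·
♙ ♙ ♙ ♙ ♙ · ♙ ♙
· ♖ ♗ ♕ ♔ ♗ ♘ ♖



  a b c d e f g h
  ─────────────────
8│♜ ♞ ♝ ♛ ♚ ♝ · ♜│8
7│♟ ♟ ♟ · ♟ · ♟ ♟│7
6│· · · · · · · ♞│6
5│· · · ♟ · ♟ · ·│5
4│· · · · · ♙ · ·│4
3│♘ · · · · · · ·│3
2│♙ ♙ ♙ ♙ ♙ · ♙ ♙│2
1│· ♖ ♗ ♕ ♔ ♗ ♘ ♖│1
  ─────────────────
  a b c d e f g h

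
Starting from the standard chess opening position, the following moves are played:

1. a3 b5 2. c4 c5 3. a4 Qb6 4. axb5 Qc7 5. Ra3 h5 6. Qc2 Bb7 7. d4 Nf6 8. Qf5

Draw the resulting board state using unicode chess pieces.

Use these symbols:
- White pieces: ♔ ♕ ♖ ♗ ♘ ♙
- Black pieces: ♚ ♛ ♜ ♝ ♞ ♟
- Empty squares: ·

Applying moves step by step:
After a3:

♜ ♞ ♝ ♛ ♚ ♝ ♞ ♜
♟ ♟ ♟ ♟ ♟ ♟ ♟ ♟
· · · · · · · ·
· · · · · · · ·
· · · · · · · ·
♙ · · · · · · ·
· ♙ ♙ ♙ ♙ ♙ ♙ ♙
♖ ♘ ♗ ♕ ♔ ♗ ♘ ♖


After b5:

♜ ♞ ♝ ♛ ♚ ♝ ♞ ♜
♟ · ♟ ♟ ♟ ♟ ♟ ♟
· · · · · · · ·
· ♟ · · · · · ·
· · · · · · · ·
♙ · · · · · · ·
· ♙ ♙ ♙ ♙ ♙ ♙ ♙
♖ ♘ ♗ ♕ ♔ ♗ ♘ ♖


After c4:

♜ ♞ ♝ ♛ ♚ ♝ ♞ ♜
♟ · ♟ ♟ ♟ ♟ ♟ ♟
· · · · · · · ·
· ♟ · · · · · ·
· · ♙ · · · · ·
♙ · · · · · · ·
· ♙ · ♙ ♙ ♙ ♙ ♙
♖ ♘ ♗ ♕ ♔ ♗ ♘ ♖


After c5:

♜ ♞ ♝ ♛ ♚ ♝ ♞ ♜
♟ · · ♟ ♟ ♟ ♟ ♟
· · · · · · · ·
· ♟ ♟ · · · · ·
· · ♙ · · · · ·
♙ · · · · · · ·
· ♙ · ♙ ♙ ♙ ♙ ♙
♖ ♘ ♗ ♕ ♔ ♗ ♘ ♖


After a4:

♜ ♞ ♝ ♛ ♚ ♝ ♞ ♜
♟ · · ♟ ♟ ♟ ♟ ♟
· · · · · · · ·
· ♟ ♟ · · · · ·
♙ · ♙ · · · · ·
· · · · · · · ·
· ♙ · ♙ ♙ ♙ ♙ ♙
♖ ♘ ♗ ♕ ♔ ♗ ♘ ♖


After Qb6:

♜ ♞ ♝ · ♚ ♝ ♞ ♜
♟ · · ♟ ♟ ♟ ♟ ♟
· ♛ · · · · · ·
· ♟ ♟ · · · · ·
♙ · ♙ · · · · ·
· · · · · · · ·
· ♙ · ♙ ♙ ♙ ♙ ♙
♖ ♘ ♗ ♕ ♔ ♗ ♘ ♖


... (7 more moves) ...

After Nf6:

♜ ♞ · · ♚ ♝ · ♜
♟ ♝ ♛ ♟ ♟ ♟ ♟ ·
· · · · · ♞ · ·
· ♙ ♟ · · · · ♟
· · ♙ ♙ · · · ·
♖ · · · · · · ·
· ♙ ♕ · ♙ ♙ ♙ ♙
· ♘ ♗ · ♔ ♗ ♘ ♖


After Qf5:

♜ ♞ · · ♚ ♝ · ♜
♟ ♝ ♛ ♟ ♟ ♟ ♟ ·
· · · · · ♞ · ·
· ♙ ♟ · · ♕ · ♟
· · ♙ ♙ · · · ·
♖ · · · · · · ·
· ♙ · · ♙ ♙ ♙ ♙
· ♘ ♗ · ♔ ♗ ♘ ♖



  a b c d e f g h
  ─────────────────
8│♜ ♞ · · ♚ ♝ · ♜│8
7│♟ ♝ ♛ ♟ ♟ ♟ ♟ ·│7
6│· · · · · ♞ · ·│6
5│· ♙ ♟ · · ♕ · ♟│5
4│· · ♙ ♙ · · · ·│4
3│♖ · · · · · · ·│3
2│· ♙ · · ♙ ♙ ♙ ♙│2
1│· ♘ ♗ · ♔ ♗ ♘ ♖│1
  ─────────────────
  a b c d e f g h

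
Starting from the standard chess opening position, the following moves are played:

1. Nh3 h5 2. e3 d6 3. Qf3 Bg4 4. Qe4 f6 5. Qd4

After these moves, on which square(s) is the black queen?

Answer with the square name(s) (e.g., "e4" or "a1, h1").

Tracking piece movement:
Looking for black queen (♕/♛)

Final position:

  a b c d e f g h
  ─────────────────
8│♜ ♞ · ♛ ♚ ♝ ♞ ♜│8
7│♟ ♟ ♟ · ♟ · ♟ ·│7
6│· · · ♟ · ♟ · ·│6
5│· · · · · · · ♟│5
4│· · · ♕ · · ♝ ·│4
3│· · · · ♙ · · ♘│3
2│♙ ♙ ♙ ♙ · ♙ ♙ ♙│2
1│♖ ♘ ♗ · ♔ ♗ · ♖│1
  ─────────────────
  a b c d e f g h


d8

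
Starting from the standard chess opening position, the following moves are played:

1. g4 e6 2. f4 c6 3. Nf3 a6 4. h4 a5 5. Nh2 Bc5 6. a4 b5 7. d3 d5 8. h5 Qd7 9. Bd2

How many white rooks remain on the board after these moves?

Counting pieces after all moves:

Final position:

  a b c d e f g h
  ─────────────────
8│♜ ♞ ♝ · ♚ · ♞ ♜│8
7│· · · ♛ · ♟ ♟ ♟│7
6│· · ♟ · ♟ · · ·│6
5│♟ ♟ ♝ ♟ · · · ♙│5
4│♙ · · · · ♙ ♙ ·│4
3│· · · ♙ · · · ·│3
2│· ♙ ♙ ♗ ♙ · · ♘│2
1│♖ ♘ · ♕ ♔ ♗ · ♖│1
  ─────────────────
  a b c d e f g h


2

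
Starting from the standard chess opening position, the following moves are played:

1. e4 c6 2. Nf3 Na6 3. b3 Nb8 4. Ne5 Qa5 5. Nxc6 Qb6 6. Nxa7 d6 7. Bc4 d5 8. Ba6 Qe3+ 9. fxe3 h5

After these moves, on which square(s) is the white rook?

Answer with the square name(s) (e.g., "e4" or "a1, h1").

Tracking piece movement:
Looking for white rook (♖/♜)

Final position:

  a b c d e f g h
  ─────────────────
8│♜ ♞ ♝ · ♚ ♝ ♞ ♜│8
7│♘ ♟ · · ♟ ♟ ♟ ·│7
6│♗ · · · · · · ·│6
5│· · · ♟ · · · ♟│5
4│· · · · ♙ · · ·│4
3│· ♙ · · ♙ · · ·│3
2│♙ · ♙ ♙ · · ♙ ♙│2
1│♖ ♘ ♗ ♕ ♔ · · ♖│1
  ─────────────────
  a b c d e f g h


a1, h1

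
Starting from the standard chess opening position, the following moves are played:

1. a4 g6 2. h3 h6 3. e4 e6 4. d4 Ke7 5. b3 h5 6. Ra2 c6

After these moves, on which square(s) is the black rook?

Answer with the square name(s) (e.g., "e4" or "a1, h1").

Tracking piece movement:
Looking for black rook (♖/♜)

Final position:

  a b c d e f g h
  ─────────────────
8│♜ ♞ ♝ ♛ · ♝ ♞ ♜│8
7│♟ ♟ · ♟ ♚ ♟ · ·│7
6│· · ♟ · ♟ · ♟ ·│6
5│· · · · · · · ♟│5
4│♙ · · ♙ ♙ · · ·│4
3│· ♙ · · · · · ♙│3
2│♖ · ♙ · · ♙ ♙ ·│2
1│· ♘ ♗ ♕ ♔ ♗ ♘ ♖│1
  ─────────────────
  a b c d e f g h


a8, h8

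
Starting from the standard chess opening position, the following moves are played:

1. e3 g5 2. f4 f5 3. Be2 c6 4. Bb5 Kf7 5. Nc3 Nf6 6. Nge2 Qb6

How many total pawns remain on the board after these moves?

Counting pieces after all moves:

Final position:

  a b c d e f g h
  ─────────────────
8│♜ ♞ ♝ · · ♝ · ♜│8
7│♟ ♟ · ♟ ♟ ♚ · ♟│7
6│· ♛ ♟ · · ♞ · ·│6
5│· ♗ · · · ♟ ♟ ·│5
4│· · · · · ♙ · ·│4
3│· · ♘ · ♙ · · ·│3
2│♙ ♙ ♙ ♙ ♘ · ♙ ♙│2
1│♖ · ♗ ♕ ♔ · · ♖│1
  ─────────────────
  a b c d e f g h


16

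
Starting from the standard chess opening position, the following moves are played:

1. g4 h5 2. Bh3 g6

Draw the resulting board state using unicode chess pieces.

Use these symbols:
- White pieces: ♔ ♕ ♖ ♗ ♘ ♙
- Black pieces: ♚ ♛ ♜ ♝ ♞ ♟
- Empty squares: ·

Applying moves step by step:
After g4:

♜ ♞ ♝ ♛ ♚ ♝ ♞ ♜
♟ ♟ ♟ ♟ ♟ ♟ ♟ ♟
· · · · · · · ·
· · · · · · · ·
· · · · · · ♙ ·
· · · · · · · ·
♙ ♙ ♙ ♙ ♙ ♙ · ♙
♖ ♘ ♗ ♕ ♔ ♗ ♘ ♖


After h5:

♜ ♞ ♝ ♛ ♚ ♝ ♞ ♜
♟ ♟ ♟ ♟ ♟ ♟ ♟ ·
· · · · · · · ·
· · · · · · · ♟
· · · · · · ♙ ·
· · · · · · · ·
♙ ♙ ♙ ♙ ♙ ♙ · ♙
♖ ♘ ♗ ♕ ♔ ♗ ♘ ♖


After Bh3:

♜ ♞ ♝ ♛ ♚ ♝ ♞ ♜
♟ ♟ ♟ ♟ ♟ ♟ ♟ ·
· · · · · · · ·
· · · · · · · ♟
· · · · · · ♙ ·
· · · · · · · ♗
♙ ♙ ♙ ♙ ♙ ♙ · ♙
♖ ♘ ♗ ♕ ♔ · ♘ ♖


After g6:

♜ ♞ ♝ ♛ ♚ ♝ ♞ ♜
♟ ♟ ♟ ♟ ♟ ♟ · ·
· · · · · · ♟ ·
· · · · · · · ♟
· · · · · · ♙ ·
· · · · · · · ♗
♙ ♙ ♙ ♙ ♙ ♙ · ♙
♖ ♘ ♗ ♕ ♔ · ♘ ♖



  a b c d e f g h
  ─────────────────
8│♜ ♞ ♝ ♛ ♚ ♝ ♞ ♜│8
7│♟ ♟ ♟ ♟ ♟ ♟ · ·│7
6│· · · · · · ♟ ·│6
5│· · · · · · · ♟│5
4│· · · · · · ♙ ·│4
3│· · · · · · · ♗│3
2│♙ ♙ ♙ ♙ ♙ ♙ · ♙│2
1│♖ ♘ ♗ ♕ ♔ · ♘ ♖│1
  ─────────────────
  a b c d e f g h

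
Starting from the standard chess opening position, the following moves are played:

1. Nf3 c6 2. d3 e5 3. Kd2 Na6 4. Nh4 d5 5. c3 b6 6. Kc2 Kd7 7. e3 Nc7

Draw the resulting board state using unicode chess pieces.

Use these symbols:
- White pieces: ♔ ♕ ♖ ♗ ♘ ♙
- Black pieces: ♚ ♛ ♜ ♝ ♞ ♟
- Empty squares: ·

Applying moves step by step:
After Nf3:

♜ ♞ ♝ ♛ ♚ ♝ ♞ ♜
♟ ♟ ♟ ♟ ♟ ♟ ♟ ♟
· · · · · · · ·
· · · · · · · ·
· · · · · · · ·
· · · · · ♘ · ·
♙ ♙ ♙ ♙ ♙ ♙ ♙ ♙
♖ ♘ ♗ ♕ ♔ ♗ · ♖


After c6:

♜ ♞ ♝ ♛ ♚ ♝ ♞ ♜
♟ ♟ · ♟ ♟ ♟ ♟ ♟
· · ♟ · · · · ·
· · · · · · · ·
· · · · · · · ·
· · · · · ♘ · ·
♙ ♙ ♙ ♙ ♙ ♙ ♙ ♙
♖ ♘ ♗ ♕ ♔ ♗ · ♖


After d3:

♜ ♞ ♝ ♛ ♚ ♝ ♞ ♜
♟ ♟ · ♟ ♟ ♟ ♟ ♟
· · ♟ · · · · ·
· · · · · · · ·
· · · · · · · ·
· · · ♙ · ♘ · ·
♙ ♙ ♙ · ♙ ♙ ♙ ♙
♖ ♘ ♗ ♕ ♔ ♗ · ♖


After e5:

♜ ♞ ♝ ♛ ♚ ♝ ♞ ♜
♟ ♟ · ♟ · ♟ ♟ ♟
· · ♟ · · · · ·
· · · · ♟ · · ·
· · · · · · · ·
· · · ♙ · ♘ · ·
♙ ♙ ♙ · ♙ ♙ ♙ ♙
♖ ♘ ♗ ♕ ♔ ♗ · ♖


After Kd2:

♜ ♞ ♝ ♛ ♚ ♝ ♞ ♜
♟ ♟ · ♟ · ♟ ♟ ♟
· · ♟ · · · · ·
· · · · ♟ · · ·
· · · · · · · ·
· · · ♙ · ♘ · ·
♙ ♙ ♙ ♔ ♙ ♙ ♙ ♙
♖ ♘ ♗ ♕ · ♗ · ♖


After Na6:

♜ · ♝ ♛ ♚ ♝ ♞ ♜
♟ ♟ · ♟ · ♟ ♟ ♟
♞ · ♟ · · · · ·
· · · · ♟ · · ·
· · · · · · · ·
· · · ♙ · ♘ · ·
♙ ♙ ♙ ♔ ♙ ♙ ♙ ♙
♖ ♘ ♗ ♕ · ♗ · ♖


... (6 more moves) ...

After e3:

♜ · ♝ ♛ · ♝ ♞ ♜
♟ · · ♚ · ♟ ♟ ♟
♞ ♟ ♟ · · · · ·
· · · ♟ ♟ · · ·
· · · · · · · ♘
· · ♙ ♙ ♙ · · ·
♙ ♙ ♔ · · ♙ ♙ ♙
♖ ♘ ♗ ♕ · ♗ · ♖


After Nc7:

♜ · ♝ ♛ · ♝ ♞ ♜
♟ · ♞ ♚ · ♟ ♟ ♟
· ♟ ♟ · · · · ·
· · · ♟ ♟ · · ·
· · · · · · · ♘
· · ♙ ♙ ♙ · · ·
♙ ♙ ♔ · · ♙ ♙ ♙
♖ ♘ ♗ ♕ · ♗ · ♖



  a b c d e f g h
  ─────────────────
8│♜ · ♝ ♛ · ♝ ♞ ♜│8
7│♟ · ♞ ♚ · ♟ ♟ ♟│7
6│· ♟ ♟ · · · · ·│6
5│· · · ♟ ♟ · · ·│5
4│· · · · · · · ♘│4
3│· · ♙ ♙ ♙ · · ·│3
2│♙ ♙ ♔ · · ♙ ♙ ♙│2
1│♖ ♘ ♗ ♕ · ♗ · ♖│1
  ─────────────────
  a b c d e f g h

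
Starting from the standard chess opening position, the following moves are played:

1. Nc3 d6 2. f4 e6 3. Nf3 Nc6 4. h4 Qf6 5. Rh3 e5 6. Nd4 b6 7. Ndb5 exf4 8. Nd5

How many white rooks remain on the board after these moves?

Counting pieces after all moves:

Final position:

  a b c d e f g h
  ─────────────────
8│♜ · ♝ · ♚ ♝ ♞ ♜│8
7│♟ · ♟ · · ♟ ♟ ♟│7
6│· ♟ ♞ ♟ · ♛ · ·│6
5│· ♘ · ♘ · · · ·│5
4│· · · · · ♟ · ♙│4
3│· · · · · · · ♖│3
2│♙ ♙ ♙ ♙ ♙ · ♙ ·│2
1│♖ · ♗ ♕ ♔ ♗ · ·│1
  ─────────────────
  a b c d e f g h


2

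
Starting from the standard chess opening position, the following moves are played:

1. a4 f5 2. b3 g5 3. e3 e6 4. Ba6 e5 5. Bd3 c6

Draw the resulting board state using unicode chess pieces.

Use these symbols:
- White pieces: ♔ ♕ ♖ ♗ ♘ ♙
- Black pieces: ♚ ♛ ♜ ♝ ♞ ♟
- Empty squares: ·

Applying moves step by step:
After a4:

♜ ♞ ♝ ♛ ♚ ♝ ♞ ♜
♟ ♟ ♟ ♟ ♟ ♟ ♟ ♟
· · · · · · · ·
· · · · · · · ·
♙ · · · · · · ·
· · · · · · · ·
· ♙ ♙ ♙ ♙ ♙ ♙ ♙
♖ ♘ ♗ ♕ ♔ ♗ ♘ ♖


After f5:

♜ ♞ ♝ ♛ ♚ ♝ ♞ ♜
♟ ♟ ♟ ♟ ♟ · ♟ ♟
· · · · · · · ·
· · · · · ♟ · ·
♙ · · · · · · ·
· · · · · · · ·
· ♙ ♙ ♙ ♙ ♙ ♙ ♙
♖ ♘ ♗ ♕ ♔ ♗ ♘ ♖


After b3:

♜ ♞ ♝ ♛ ♚ ♝ ♞ ♜
♟ ♟ ♟ ♟ ♟ · ♟ ♟
· · · · · · · ·
· · · · · ♟ · ·
♙ · · · · · · ·
· ♙ · · · · · ·
· · ♙ ♙ ♙ ♙ ♙ ♙
♖ ♘ ♗ ♕ ♔ ♗ ♘ ♖


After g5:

♜ ♞ ♝ ♛ ♚ ♝ ♞ ♜
♟ ♟ ♟ ♟ ♟ · · ♟
· · · · · · · ·
· · · · · ♟ ♟ ·
♙ · · · · · · ·
· ♙ · · · · · ·
· · ♙ ♙ ♙ ♙ ♙ ♙
♖ ♘ ♗ ♕ ♔ ♗ ♘ ♖


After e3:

♜ ♞ ♝ ♛ ♚ ♝ ♞ ♜
♟ ♟ ♟ ♟ ♟ · · ♟
· · · · · · · ·
· · · · · ♟ ♟ ·
♙ · · · · · · ·
· ♙ · · ♙ · · ·
· · ♙ ♙ · ♙ ♙ ♙
♖ ♘ ♗ ♕ ♔ ♗ ♘ ♖


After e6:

♜ ♞ ♝ ♛ ♚ ♝ ♞ ♜
♟ ♟ ♟ ♟ · · · ♟
· · · · ♟ · · ·
· · · · · ♟ ♟ ·
♙ · · · · · · ·
· ♙ · · ♙ · · ·
· · ♙ ♙ · ♙ ♙ ♙
♖ ♘ ♗ ♕ ♔ ♗ ♘ ♖


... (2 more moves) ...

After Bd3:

♜ ♞ ♝ ♛ ♚ ♝ ♞ ♜
♟ ♟ ♟ ♟ · · · ♟
· · · · · · · ·
· · · · ♟ ♟ ♟ ·
♙ · · · · · · ·
· ♙ · ♗ ♙ · · ·
· · ♙ ♙ · ♙ ♙ ♙
♖ ♘ ♗ ♕ ♔ · ♘ ♖


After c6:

♜ ♞ ♝ ♛ ♚ ♝ ♞ ♜
♟ ♟ · ♟ · · · ♟
· · ♟ · · · · ·
· · · · ♟ ♟ ♟ ·
♙ · · · · · · ·
· ♙ · ♗ ♙ · · ·
· · ♙ ♙ · ♙ ♙ ♙
♖ ♘ ♗ ♕ ♔ · ♘ ♖



  a b c d e f g h
  ─────────────────
8│♜ ♞ ♝ ♛ ♚ ♝ ♞ ♜│8
7│♟ ♟ · ♟ · · · ♟│7
6│· · ♟ · · · · ·│6
5│· · · · ♟ ♟ ♟ ·│5
4│♙ · · · · · · ·│4
3│· ♙ · ♗ ♙ · · ·│3
2│· · ♙ ♙ · ♙ ♙ ♙│2
1│♖ ♘ ♗ ♕ ♔ · ♘ ♖│1
  ─────────────────
  a b c d e f g h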